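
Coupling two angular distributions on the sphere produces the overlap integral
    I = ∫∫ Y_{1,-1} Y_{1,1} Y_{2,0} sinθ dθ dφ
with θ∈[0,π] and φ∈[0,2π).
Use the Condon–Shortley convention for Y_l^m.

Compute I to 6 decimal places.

m-sum 0 ✓  L=4 even ✓  0≤2≤2 ✓
Π(2lᵢ+1) = 3×3×5 = 45
triangle coeff Δ(1,1,2) = 1/30
Σ_t [0,0]: t=0:+1/1 = 1/1
(3j)²=2/15 [(1 1 2; 0 0 0)], sign=+1
Σ_t [0,0]: t=0:+1/4 = 1/4
(3j)²=1/30 [(1 1 2; -1 1 0)], sign=+1
⇒ 4πI² = 1/5
I = (+1)√(1/5/(4π)) = 0.12615663

0.126157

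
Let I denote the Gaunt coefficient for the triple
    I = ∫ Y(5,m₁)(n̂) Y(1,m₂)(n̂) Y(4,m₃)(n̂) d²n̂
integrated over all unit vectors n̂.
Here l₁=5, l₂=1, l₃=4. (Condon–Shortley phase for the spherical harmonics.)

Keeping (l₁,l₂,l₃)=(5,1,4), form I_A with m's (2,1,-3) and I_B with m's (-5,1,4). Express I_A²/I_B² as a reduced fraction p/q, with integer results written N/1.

Same 5,1,4: normalisation and zero-m 3j drop out of the ratio.
A: Δ: 2! 8! 0! / 11! → 1/495; sum: t=2:+1/10080 = 1/10080; 3j²(5 1 4; 2 1 -3) = Δ·Π!·Σ² = 1/165  (sign -1)
B: Δ: 2! 8! 0! / 11! → 1/495; sum: t=2:+1/80640 = 1/80640; 3j²(5 1 4; -5 1 4) = Δ·Π!·Σ² = 1/11  (sign +1)
I_A²/I_B² = (1/165)/(1/11) = 1/15

1/15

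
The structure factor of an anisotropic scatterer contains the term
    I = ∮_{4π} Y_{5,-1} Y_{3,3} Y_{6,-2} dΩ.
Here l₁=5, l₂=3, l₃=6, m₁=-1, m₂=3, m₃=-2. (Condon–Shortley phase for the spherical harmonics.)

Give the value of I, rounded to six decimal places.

m-sum 0 ✓  L=14 even ✓  2≤6≤8 ✓
Π(2lᵢ+1) = 11×7×13 = 1001
triangle coeff Δ(5,3,6) = 1/675675
Σ_t [0,2]: t=0:+1/8640 t=1:−1/2304 t=2:+1/8640 = -7/34560
(3j)²=7/429 [(5 3 6; 0 0 0)], sign=-1
Σ_t [2,2]: t=2:+1/27648 = 1/27648
(3j)²=10/429 [(5 3 6; -1 3 -2)], sign=+1
⇒ 4πI² = 490/1287
I = (-1)√(490/1287/(4π)) = -0.17406195

-0.174062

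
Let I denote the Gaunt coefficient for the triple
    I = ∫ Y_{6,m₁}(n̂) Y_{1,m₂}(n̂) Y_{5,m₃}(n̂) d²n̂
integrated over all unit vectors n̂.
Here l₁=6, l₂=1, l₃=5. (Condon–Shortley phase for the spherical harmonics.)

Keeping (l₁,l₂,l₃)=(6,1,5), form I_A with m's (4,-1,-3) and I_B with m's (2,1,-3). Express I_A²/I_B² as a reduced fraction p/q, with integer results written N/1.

15/2

Shared (l₁,l₂,l₃)=(6,1,5): N and (l;000)² cancel in I_A²/I_B².
A: Δ = 2!·10!·0!/13! = 1/858; Racah Σ t=0..0: t=0:+1/161280 = 1/161280; ⇒ 3j(6 1 5; 4 -1 -3)² = 15/286, sgn +1
B: Δ = 2!·10!·0!/13! = 1/858; Racah Σ t=2..2: t=2:+1/161280 = 1/161280; ⇒ 3j(6 1 5; 2 1 -3)² = 1/143, sgn +1
I_A²/I_B² = (15/286)/(1/143) = 15/2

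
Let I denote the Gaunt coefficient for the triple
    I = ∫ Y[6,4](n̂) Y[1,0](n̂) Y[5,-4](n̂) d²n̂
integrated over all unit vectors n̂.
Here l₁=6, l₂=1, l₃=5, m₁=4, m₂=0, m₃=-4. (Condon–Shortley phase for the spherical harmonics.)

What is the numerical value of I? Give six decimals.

0.182727

Checks pass: Σm=0; 12 even; l₃=5∈[5,7].
(2·6+1)(2·1+1)(2·5+1) = 429
Δ: 2! 10! 0! / 13! → 1/858
sum: t=1:−1/14400 = -1/14400
3j²(6 1 5; 0 0 0) = Δ·Π!·Σ² = 6/143  (sign +1)
sum: t=1:−1/362880 = -1/362880
3j²(6 1 5; 4 0 -4) = Δ·Π!·Σ² = 10/429  (sign +1)
combine: 4πI² = 429·6/143·10/429 = 60/143
take √, sign +1: I = 0.18272698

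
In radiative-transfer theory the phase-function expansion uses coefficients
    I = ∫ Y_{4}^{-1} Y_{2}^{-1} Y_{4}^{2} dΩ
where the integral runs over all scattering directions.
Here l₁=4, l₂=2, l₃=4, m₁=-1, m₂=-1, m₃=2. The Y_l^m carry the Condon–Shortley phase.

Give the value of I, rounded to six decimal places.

0.127700

Rules hold: Σm=0, L=10 even, 2≤4≤6.
N = 9·5·9 = 405
Δ = 2!·6!·2!/11! = 1/13860
Racah Σ t=0..2: t=0:+1/192 t=1:−1/36 t=2:+1/192 = -5/288
⇒ 3j(4 2 4; 0 0 0)² = 20/693, sgn -1
Racah Σ t=0..1: t=0:+1/240 t=1:−1/96 = -1/160
⇒ 3j(4 2 4; -1 -1 2)² = 27/1540, sgn -1
4πI² = N·(3j₀)²·(3jₘ)² = 1215/5929
I = +1·√(0.204925/4π) = 0.12770047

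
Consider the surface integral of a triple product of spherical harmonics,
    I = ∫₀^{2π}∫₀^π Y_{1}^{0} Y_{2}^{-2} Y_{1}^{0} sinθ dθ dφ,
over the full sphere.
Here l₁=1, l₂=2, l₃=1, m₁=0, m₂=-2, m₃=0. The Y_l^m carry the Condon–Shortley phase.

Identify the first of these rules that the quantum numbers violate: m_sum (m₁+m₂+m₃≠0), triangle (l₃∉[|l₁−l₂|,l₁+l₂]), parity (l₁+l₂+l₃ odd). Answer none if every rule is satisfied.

azimuthal sum: 0 − 2 + 0 = -2  ✗
1 ≤ 1 ≤ 3 (triangle on l)
L = 1 + 2 + 1 = 4 (even)

m_sum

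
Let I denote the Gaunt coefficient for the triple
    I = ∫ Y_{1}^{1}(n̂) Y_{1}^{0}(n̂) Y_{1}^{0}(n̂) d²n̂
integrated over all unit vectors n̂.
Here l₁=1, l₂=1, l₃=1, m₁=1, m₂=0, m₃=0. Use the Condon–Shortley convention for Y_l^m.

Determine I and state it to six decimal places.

1 + 0 + 0 = 1 ≠ 0: azimuthal integral kills it; I = 0

0.000000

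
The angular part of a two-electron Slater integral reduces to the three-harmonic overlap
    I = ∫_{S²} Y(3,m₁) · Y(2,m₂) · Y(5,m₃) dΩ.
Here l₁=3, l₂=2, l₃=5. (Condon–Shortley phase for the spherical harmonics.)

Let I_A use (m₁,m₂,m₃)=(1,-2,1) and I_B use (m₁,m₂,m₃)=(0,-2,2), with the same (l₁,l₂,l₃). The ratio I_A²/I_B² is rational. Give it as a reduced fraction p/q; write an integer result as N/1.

3/7

Same 3,2,5: normalisation and zero-m 3j drop out of the ratio.
A: Δ: 0! 6! 4! / 11! → 1/2310; sum: t=0:+1/1152 = 1/1152; 3j²(3 2 5; 1 -2 1) = Δ·Π!·Σ² = 1/154  (sign +1)
B: Δ: 0! 6! 4! / 11! → 1/2310; sum: t=0:+1/864 = 1/864; 3j²(3 2 5; 0 -2 2) = Δ·Π!·Σ² = 1/66  (sign -1)
I_A²/I_B² = (1/154)/(1/66) = 3/7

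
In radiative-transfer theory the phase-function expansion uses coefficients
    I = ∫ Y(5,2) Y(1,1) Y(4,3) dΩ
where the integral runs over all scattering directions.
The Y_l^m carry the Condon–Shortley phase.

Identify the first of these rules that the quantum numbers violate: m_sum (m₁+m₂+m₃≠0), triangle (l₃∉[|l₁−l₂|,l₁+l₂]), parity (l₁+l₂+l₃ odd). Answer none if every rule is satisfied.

m_sum

Σmᵢ = 6  ✗
l₃∈[|l₁−l₂|,l₁+l₂]=[4,6], have l₃=4
Σlᵢ = 10 ⇒ even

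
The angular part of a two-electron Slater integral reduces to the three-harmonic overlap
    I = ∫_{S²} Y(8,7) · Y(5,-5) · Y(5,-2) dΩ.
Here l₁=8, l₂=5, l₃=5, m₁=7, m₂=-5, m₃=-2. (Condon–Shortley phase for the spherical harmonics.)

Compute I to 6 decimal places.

Rules hold: Σm=0, L=18 even, 3≤5≤13.
N = 17·11·11 = 2057
Δ = 8!·8!·2!/19! = 1/37413090
Racah Σ t=3..5: t=3:−1/1036800 t=4:+1/331776 t=5:−1/1036800 = 1/921600
⇒ 3j(8 5 5; 0 0 0)² = 490/46189, sgn -1
Racah Σ t=0..0: t=0:+1/406425600 = 1/406425600
⇒ 3j(8 5 5; 7 -5 -2)² = 15/646, sgn -1
4πI² = N·(3j₀)²·(3jₘ)² = 40425/79781
I = +1·√(0.5067/4π) = 0.20080307

0.200803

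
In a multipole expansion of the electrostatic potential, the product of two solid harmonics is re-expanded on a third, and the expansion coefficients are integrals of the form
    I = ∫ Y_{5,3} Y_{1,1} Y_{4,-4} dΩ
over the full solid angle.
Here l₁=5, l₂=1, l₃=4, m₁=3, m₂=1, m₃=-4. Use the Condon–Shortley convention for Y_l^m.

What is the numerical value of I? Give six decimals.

-0.049106

Checks pass: Σm=0; 10 even; l₃=4∈[4,6].
(2·5+1)(2·1+1)(2·4+1) = 297
Δ: 2! 8! 0! / 11! → 1/495
sum: t=1:−1/576 = -1/576
3j²(5 1 4; 0 0 0) = Δ·Π!·Σ² = 5/99  (sign -1)
sum: t=2:+1/80640 = 1/80640
3j²(5 1 4; 3 1 -4) = Δ·Π!·Σ² = 1/495  (sign +1)
combine: 4πI² = 297·5/99·1/495 = 1/33
take √, sign -1: I = -0.04910640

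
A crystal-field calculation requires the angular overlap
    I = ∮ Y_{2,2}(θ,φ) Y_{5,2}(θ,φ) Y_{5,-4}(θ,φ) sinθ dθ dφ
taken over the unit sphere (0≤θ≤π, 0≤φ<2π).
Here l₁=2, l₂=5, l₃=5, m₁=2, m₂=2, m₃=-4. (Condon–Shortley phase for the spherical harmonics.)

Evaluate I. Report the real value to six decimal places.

m-sum 0 ✓  L=12 even ✓  3≤5≤7 ✓
Π(2lᵢ+1) = 5×11×11 = 605
triangle coeff Δ(2,5,5) = 1/38610
Σ_t [0,2]: t=0:+1/2880 t=1:−1/576 t=2:+1/2880 = -1/960
(3j)²=10/429 [(2 5 5; 0 0 0)], sign=+1
Σ_t [0,0]: t=0:+1/20160 = 1/20160
(3j)²=12/715 [(2 5 5; 2 2 -4)], sign=-1
⇒ 4πI² = 40/169
I = (-1)√(40/169/(4π)) = -0.13724032

-0.137240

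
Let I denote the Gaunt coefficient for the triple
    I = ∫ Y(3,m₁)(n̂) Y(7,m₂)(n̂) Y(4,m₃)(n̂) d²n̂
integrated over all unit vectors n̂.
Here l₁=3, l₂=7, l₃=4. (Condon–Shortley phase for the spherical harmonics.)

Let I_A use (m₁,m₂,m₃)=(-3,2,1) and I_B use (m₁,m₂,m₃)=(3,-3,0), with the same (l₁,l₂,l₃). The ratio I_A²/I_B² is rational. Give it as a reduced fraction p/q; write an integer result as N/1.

2/5

Same 3,7,4: normalisation and zero-m 3j drop out of the ratio.
A: Δ: 6! 0! 8! / 15! → 1/45045; sum: t=6:+1/518400 = 1/518400; 3j²(3 7 4; -3 2 1) = Δ·Π!·Σ² = 4/2145  (sign -1)
B: Δ: 6! 0! 8! / 15! → 1/45045; sum: t=0:+1/414720 = 1/414720; 3j²(3 7 4; 3 -3 0) = Δ·Π!·Σ² = 2/429  (sign +1)
I_A²/I_B² = (4/2145)/(2/429) = 2/5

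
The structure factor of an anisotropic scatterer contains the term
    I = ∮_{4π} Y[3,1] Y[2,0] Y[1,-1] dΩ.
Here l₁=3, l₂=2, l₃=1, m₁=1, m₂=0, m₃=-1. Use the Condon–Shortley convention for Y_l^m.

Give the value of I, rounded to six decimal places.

-0.202301

Rules hold: Σm=0, L=6 even, 1≤1≤5.
N = 7·5·3 = 105
Δ = 4!·2!·0!/7! = 1/105
Racah Σ t=2..2: t=2:+1/4 = 1/4
⇒ 3j(3 2 1; 0 0 0)² = 3/35, sgn -1
Racah Σ t=2..2: t=2:+1/8 = 1/8
⇒ 3j(3 2 1; 1 0 -1)² = 2/35, sgn +1
4πI² = N·(3j₀)²·(3jₘ)² = 18/35
I = -1·√(0.514286/4π) = -0.20230066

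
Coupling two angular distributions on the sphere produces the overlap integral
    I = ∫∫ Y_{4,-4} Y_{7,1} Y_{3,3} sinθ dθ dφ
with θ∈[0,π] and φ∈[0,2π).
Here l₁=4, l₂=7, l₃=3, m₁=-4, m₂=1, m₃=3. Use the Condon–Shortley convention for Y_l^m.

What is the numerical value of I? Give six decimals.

-0.006738

Rules hold: Σm=0, L=14 even, 3≤3≤11.
N = 9·15·7 = 945
Δ = 8!·0!·6!/15! = 1/45045
Racah Σ t=4..4: t=4:+1/20736 = 1/20736
⇒ 3j(4 7 3; 0 0 0)² = 35/1287, sgn -1
Racah Σ t=8..8: t=8:+1/29030400 = 1/29030400
⇒ 3j(4 7 3; -4 1 3)² = 1/45045, sgn +1
4πI² = N·(3j₀)²·(3jₘ)² = 35/61347
I = -1·√(0.000570525/4π) = -0.00673802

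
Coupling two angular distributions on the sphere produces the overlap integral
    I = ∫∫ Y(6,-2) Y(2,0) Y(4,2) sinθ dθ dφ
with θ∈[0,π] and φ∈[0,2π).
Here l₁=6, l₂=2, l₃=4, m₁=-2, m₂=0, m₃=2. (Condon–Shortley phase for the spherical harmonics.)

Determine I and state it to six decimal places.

0.206144

m-sum 0 ✓  L=12 even ✓  4≤4≤8 ✓
Π(2lᵢ+1) = 13×5×9 = 585
triangle coeff Δ(6,2,4) = 1/6435
Σ_t [2,2]: t=2:+1/2304 = 1/2304
(3j)²=5/143 [(6 2 4; 0 0 0)], sign=+1
Σ_t [2,2]: t=2:+1/5760 = 1/5760
(3j)²=56/2145 [(6 2 4; -2 0 2)], sign=+1
⇒ 4πI² = 840/1573
I = (+1)√(840/1573/(4π)) = 0.20614383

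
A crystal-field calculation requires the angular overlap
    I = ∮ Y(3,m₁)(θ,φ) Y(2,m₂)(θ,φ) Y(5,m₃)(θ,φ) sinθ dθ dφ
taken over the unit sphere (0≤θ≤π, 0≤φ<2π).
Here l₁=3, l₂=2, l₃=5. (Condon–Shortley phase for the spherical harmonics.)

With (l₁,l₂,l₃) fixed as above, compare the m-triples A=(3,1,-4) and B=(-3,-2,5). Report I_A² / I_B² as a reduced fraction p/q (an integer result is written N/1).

Shared (l₁,l₂,l₃)=(3,2,5): N and (l;000)² cancel in I_A²/I_B².
A: Δ = 0!·6!·4!/11! = 1/2310; Racah Σ t=0..0: t=0:+1/4320 = 1/4320; ⇒ 3j(3 2 5; 3 1 -4)² = 2/55, sgn -1
B: Δ = 0!·6!·4!/11! = 1/2310; Racah Σ t=0..0: t=0:+1/17280 = 1/17280; ⇒ 3j(3 2 5; -3 -2 5)² = 1/11, sgn +1
I_A²/I_B² = (2/55)/(1/11) = 2/5

2/5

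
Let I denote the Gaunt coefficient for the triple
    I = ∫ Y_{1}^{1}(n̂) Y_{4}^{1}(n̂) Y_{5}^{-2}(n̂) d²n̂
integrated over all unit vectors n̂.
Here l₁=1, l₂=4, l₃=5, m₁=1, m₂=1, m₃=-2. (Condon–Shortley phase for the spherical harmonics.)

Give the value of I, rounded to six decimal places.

0.225034

m-sum 0 ✓  L=10 even ✓  3≤5≤5 ✓
Π(2lᵢ+1) = 3×9×11 = 297
triangle coeff Δ(1,4,5) = 1/495
Σ_t [0,0]: t=0:+1/576 = 1/576
(3j)²=5/99 [(1 4 5; 0 0 0)], sign=-1
Σ_t [0,0]: t=0:+1/1440 = 1/1440
(3j)²=7/165 [(1 4 5; 1 1 -2)], sign=-1
⇒ 4πI² = 7/11
I = (+1)√(7/11/(4π)) = 0.22503380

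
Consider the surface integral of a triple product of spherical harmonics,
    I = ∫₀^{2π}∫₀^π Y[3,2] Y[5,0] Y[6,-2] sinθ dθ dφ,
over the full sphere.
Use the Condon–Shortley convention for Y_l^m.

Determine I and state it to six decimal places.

Checks pass: Σm=0; 14 even; l₃=6∈[2,8].
(2·3+1)(2·5+1)(2·6+1) = 1001
Δ: 2! 4! 8! / 15! → 1/675675
sum: t=0:+1/8640 t=1:−1/2304 t=2:+1/8640 = -7/34560
3j²(3 5 6; 0 0 0) = Δ·Π!·Σ² = 7/429  (sign -1)
sum: t=0:+1/8640 t=1:−1/13824 = 1/23040
3j²(3 5 6; 2 0 -2) = Δ·Π!·Σ² = 2/429  (sign +1)
combine: 4πI² = 1001·7/429·2/429 = 98/1287
take √, sign -1: I = -0.07784287

-0.077843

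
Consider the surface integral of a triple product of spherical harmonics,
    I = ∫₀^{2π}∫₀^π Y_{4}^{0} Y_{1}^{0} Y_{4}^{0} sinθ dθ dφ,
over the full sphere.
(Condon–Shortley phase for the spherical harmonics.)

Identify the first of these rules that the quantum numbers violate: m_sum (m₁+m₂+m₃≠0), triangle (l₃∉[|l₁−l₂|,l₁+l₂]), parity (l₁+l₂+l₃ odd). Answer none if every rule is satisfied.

azimuthal sum: 0 + 0 + 0 = 0  ✓
3 ≤ 4 ≤ 5 (triangle on l)  ✓
L = 4 + 1 + 4 = 9 (odd)  ✗

parity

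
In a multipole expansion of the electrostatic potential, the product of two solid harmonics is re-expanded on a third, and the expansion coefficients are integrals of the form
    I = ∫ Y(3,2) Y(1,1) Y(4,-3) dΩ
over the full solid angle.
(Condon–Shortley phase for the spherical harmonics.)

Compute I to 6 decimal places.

Rules hold: Σm=0, L=8 even, 2≤4≤4.
N = 7·3·9 = 189
Δ = 0!·6!·2!/9! = 1/252
Racah Σ t=0..0: t=0:+1/36 = 1/36
⇒ 3j(3 1 4; 0 0 0)² = 4/63, sgn +1
Racah Σ t=0..0: t=0:+1/240 = 1/240
⇒ 3j(3 1 4; 2 1 -3)² = 1/12, sgn -1
4πI² = N·(3j₀)²·(3jₘ)² = 1/1
I = -1·√(1/4π) = -0.28209479

-0.282095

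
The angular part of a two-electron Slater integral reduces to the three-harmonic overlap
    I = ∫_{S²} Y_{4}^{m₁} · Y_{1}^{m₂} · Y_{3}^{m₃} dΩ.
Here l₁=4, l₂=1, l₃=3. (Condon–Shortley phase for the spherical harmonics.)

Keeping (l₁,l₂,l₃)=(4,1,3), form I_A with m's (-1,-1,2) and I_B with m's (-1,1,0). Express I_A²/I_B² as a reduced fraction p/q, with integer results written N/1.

Shared (l₁,l₂,l₃)=(4,1,3): N and (l;000)² cancel in I_A²/I_B².
A: Δ = 2!·6!·0!/9! = 1/252; Racah Σ t=0..0: t=0:+1/240 = 1/240; ⇒ 3j(4 1 3; -1 -1 2)² = 1/84, sgn -1
B: Δ = 2!·6!·0!/9! = 1/252; Racah Σ t=2..2: t=2:+1/72 = 1/72; ⇒ 3j(4 1 3; -1 1 0)² = 5/126, sgn -1
I_A²/I_B² = (1/84)/(5/126) = 3/10

3/10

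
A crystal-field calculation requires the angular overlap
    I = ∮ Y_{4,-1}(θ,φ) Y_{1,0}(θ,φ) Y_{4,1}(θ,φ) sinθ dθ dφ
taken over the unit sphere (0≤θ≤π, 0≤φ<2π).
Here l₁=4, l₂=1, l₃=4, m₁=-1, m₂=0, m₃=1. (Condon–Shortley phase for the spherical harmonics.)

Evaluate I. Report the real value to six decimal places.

L=9 odd ⇒ parity kills the (l;000) factor ⇒ I = 0

0.000000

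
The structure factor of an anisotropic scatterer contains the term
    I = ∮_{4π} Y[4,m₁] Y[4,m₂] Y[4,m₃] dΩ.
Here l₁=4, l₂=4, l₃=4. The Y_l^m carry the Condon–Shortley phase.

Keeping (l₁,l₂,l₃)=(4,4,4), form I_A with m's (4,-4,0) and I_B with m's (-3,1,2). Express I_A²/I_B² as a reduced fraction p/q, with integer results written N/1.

14/5

Same 4,4,4: normalisation and zero-m 3j drop out of the ratio.
A: Δ: 4! 4! 4! / 13! → 1/450450; sum: t=0:+1/13824 = 1/13824; 3j²(4 4 4; 4 -4 0) = Δ·Π!·Σ² = 14/1287  (sign +1)
B: Δ: 4! 4! 4! / 13! → 1/450450; sum: t=3:−1/576 t=4:+1/864 = -1/1728; 3j²(4 4 4; -3 1 2) = Δ·Π!·Σ² = 5/1287  (sign -1)
I_A²/I_B² = (14/1287)/(5/1287) = 14/5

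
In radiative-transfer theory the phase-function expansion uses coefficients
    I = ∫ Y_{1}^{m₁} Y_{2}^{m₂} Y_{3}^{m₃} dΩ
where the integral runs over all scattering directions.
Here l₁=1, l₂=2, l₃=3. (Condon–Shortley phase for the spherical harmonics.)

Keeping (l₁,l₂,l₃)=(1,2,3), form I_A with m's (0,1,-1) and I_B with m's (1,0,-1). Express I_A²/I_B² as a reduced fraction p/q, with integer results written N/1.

4/3

Same 1,2,3: normalisation and zero-m 3j drop out of the ratio.
A: Δ: 0! 2! 4! / 7! → 1/105; sum: t=0:+1/6 = 1/6; 3j²(1 2 3; 0 1 -1) = Δ·Π!·Σ² = 8/105  (sign +1)
B: Δ: 0! 2! 4! / 7! → 1/105; sum: t=0:+1/8 = 1/8; 3j²(1 2 3; 1 0 -1) = Δ·Π!·Σ² = 2/35  (sign +1)
I_A²/I_B² = (8/105)/(2/35) = 4/3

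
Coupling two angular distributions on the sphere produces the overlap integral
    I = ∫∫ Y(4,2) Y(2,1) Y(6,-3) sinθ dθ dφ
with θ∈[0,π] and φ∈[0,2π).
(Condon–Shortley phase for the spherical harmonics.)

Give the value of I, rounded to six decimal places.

m-sum 0 ✓  L=12 even ✓  2≤6≤6 ✓
Π(2lᵢ+1) = 9×5×13 = 585
triangle coeff Δ(4,2,6) = 1/6435
Σ_t [0,0]: t=0:+1/2304 = 1/2304
(3j)²=5/143 [(4 2 6; 0 0 0)], sign=+1
Σ_t [0,0]: t=0:+1/8640 = 1/8640
(3j)²=28/715 [(4 2 6; 2 1 -3)], sign=-1
⇒ 4πI² = 1260/1573
I = (-1)√(1260/1573/(4π)) = -0.25247360

-0.252474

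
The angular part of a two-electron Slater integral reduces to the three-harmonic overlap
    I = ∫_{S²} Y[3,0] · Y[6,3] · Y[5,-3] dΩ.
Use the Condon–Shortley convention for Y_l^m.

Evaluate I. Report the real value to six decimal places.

m-sum 0 ✓  L=14 even ✓  3≤5≤9 ✓
Π(2lᵢ+1) = 7×13×11 = 1001
triangle coeff Δ(3,6,5) = 1/675675
Σ_t [1,3]: t=1:−1/8640 t=2:+1/2304 t=3:−1/8640 = 7/34560
(3j)²=7/429 [(3 6 5; 0 0 0)], sign=-1
Σ_t [1,3]: t=1:−1/483840 t=2:+1/20160 t=3:−1/17280 = -1/96768
(3j)²=1/1001 [(3 6 5; 0 3 -3)], sign=-1
⇒ 4πI² = 7/429
I = (+1)√(7/429/(4π)) = 0.03603425

0.036034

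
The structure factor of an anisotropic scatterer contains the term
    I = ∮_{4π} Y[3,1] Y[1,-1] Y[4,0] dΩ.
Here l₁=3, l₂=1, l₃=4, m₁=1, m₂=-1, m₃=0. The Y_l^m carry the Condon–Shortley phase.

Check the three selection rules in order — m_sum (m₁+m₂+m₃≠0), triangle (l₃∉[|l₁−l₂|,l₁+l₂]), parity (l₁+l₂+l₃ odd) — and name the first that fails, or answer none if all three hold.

none

azimuthal sum: 1 − 1 + 0 = 0  ✓
2 ≤ 4 ≤ 4 (triangle on l)  ✓
L = 3 + 1 + 4 = 8 (even)  ✓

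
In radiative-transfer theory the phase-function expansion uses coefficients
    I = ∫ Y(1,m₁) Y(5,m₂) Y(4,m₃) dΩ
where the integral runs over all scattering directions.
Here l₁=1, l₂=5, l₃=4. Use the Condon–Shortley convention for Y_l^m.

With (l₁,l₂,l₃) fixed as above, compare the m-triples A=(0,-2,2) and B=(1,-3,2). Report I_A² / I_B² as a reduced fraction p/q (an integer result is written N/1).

Shared (l₁,l₂,l₃)=(1,5,4): N and (l;000)² cancel in I_A²/I_B².
A: Δ = 2!·0!·8!/11! = 1/495; Racah Σ t=1..1: t=1:−1/1440 = -1/1440; ⇒ 3j(1 5 4; 0 -2 2)² = 7/165, sgn -1
B: Δ = 2!·0!·8!/11! = 1/495; Racah Σ t=0..0: t=0:+1/2880 = 1/2880; ⇒ 3j(1 5 4; 1 -3 2)² = 28/495, sgn +1
I_A²/I_B² = (7/165)/(28/495) = 3/4

3/4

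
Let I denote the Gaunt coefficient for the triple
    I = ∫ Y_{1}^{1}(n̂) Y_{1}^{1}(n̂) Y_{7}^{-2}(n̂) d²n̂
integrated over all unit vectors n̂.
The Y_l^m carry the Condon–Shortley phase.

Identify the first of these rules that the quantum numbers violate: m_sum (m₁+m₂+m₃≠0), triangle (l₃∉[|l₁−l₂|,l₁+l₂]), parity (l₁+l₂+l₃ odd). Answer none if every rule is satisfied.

triangle

m₁+m₂+m₃ = 1 + 1 − 2 = 0  ✓
triangle: |1−1|=0 ≤ l₃=7 ≤ 1+1=2  ✗
parity: l₁+l₂+l₃ = 9 is odd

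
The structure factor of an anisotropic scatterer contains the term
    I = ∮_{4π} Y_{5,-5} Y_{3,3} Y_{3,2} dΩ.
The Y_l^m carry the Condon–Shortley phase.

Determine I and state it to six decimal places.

0.000000

L=11 odd ⇒ parity kills the (l;000) factor ⇒ I = 0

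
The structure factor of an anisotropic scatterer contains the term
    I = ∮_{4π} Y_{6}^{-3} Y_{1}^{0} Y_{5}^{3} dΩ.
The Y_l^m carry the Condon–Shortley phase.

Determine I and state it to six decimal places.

-0.212310

Checks pass: Σm=0; 12 even; l₃=5∈[5,7].
(2·6+1)(2·1+1)(2·5+1) = 429
Δ: 2! 10! 0! / 13! → 1/858
sum: t=1:−1/14400 = -1/14400
3j²(6 1 5; 0 0 0) = Δ·Π!·Σ² = 6/143  (sign +1)
sum: t=1:−1/80640 = -1/80640
3j²(6 1 5; -3 0 3) = Δ·Π!·Σ² = 9/286  (sign -1)
combine: 4πI² = 429·6/143·9/286 = 81/143
take √, sign -1: I = -0.21230956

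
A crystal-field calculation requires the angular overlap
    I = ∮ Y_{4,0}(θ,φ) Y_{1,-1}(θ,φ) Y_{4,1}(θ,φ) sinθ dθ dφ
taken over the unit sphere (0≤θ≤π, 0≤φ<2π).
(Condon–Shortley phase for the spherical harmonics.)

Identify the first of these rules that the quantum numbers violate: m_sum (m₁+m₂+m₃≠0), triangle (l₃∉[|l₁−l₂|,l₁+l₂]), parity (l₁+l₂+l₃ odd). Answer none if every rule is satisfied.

Σmᵢ = 0  ✓
l₃∈[|l₁−l₂|,l₁+l₂]=[3,5], have l₃=4  ✓
Σlᵢ = 9 ⇒ odd  ✗

parity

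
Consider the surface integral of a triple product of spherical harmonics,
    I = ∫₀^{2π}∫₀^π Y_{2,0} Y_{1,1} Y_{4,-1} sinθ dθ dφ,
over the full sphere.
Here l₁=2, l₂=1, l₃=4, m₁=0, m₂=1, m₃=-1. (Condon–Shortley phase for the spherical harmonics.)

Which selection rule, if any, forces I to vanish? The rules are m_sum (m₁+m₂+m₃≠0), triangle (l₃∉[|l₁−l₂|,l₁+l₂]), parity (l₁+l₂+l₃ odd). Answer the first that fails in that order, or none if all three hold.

triangle

Σmᵢ = 0  ✓
l₃∈[|l₁−l₂|,l₁+l₂]=[1,3], have l₃=4  ✗
Σlᵢ = 7 ⇒ odd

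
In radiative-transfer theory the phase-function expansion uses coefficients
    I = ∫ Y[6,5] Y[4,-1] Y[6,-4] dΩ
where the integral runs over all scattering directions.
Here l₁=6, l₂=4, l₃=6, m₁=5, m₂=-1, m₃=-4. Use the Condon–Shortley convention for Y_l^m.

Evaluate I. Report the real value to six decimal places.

Checks pass: Σm=0; 16 even; l₃=6∈[2,10].
(2·6+1)(2·4+1)(2·6+1) = 1521
Δ: 4! 8! 4! / 17! → 1/15315300
sum: t=0:+1/829440 t=1:−1/25920 t=2:+1/9216 t=3:−1/25920 t=4:+1/829440 = 7/207360
3j²(6 4 6; 0 0 0) = Δ·Π!·Σ² = 28/2431  (sign +1)
sum: t=0:+1/725760 t=1:−1/967680 = 1/2903040
3j²(6 4 6; 5 -1 -4) = Δ·Π!·Σ² = 5/3094  (sign +1)
combine: 4πI² = 1521·28/2431·5/3094 = 90/3179
take √, sign +1: I = 0.04746473

0.047465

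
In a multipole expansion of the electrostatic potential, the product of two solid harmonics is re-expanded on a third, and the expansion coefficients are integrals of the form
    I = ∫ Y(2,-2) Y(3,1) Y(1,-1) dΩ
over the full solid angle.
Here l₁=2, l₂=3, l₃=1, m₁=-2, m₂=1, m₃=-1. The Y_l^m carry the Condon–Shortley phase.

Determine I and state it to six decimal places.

0.000000

Σmᵢ = -2 ≠ 0, so the φ-integral vanishes; I = 0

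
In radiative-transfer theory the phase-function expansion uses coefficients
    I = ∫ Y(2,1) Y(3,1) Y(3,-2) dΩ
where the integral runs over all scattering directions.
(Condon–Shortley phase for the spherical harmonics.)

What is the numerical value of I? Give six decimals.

0.162868

Checks pass: Σm=0; 8 even; l₃=3∈[1,5].
(2·2+1)(2·3+1)(2·3+1) = 245
Δ: 2! 2! 4! / 9! → 1/3780
sum: t=0:+1/24 t=1:−1/4 t=2:+1/24 = -1/6
3j²(2 3 3; 0 0 0) = Δ·Π!·Σ² = 4/105  (sign +1)
sum: t=0:+1/48 t=1:−1/12 = -1/16
3j²(2 3 3; 1 1 -2) = Δ·Π!·Σ² = 1/28  (sign +1)
combine: 4πI² = 245·4/105·1/28 = 1/3
take √, sign +1: I = 0.16286750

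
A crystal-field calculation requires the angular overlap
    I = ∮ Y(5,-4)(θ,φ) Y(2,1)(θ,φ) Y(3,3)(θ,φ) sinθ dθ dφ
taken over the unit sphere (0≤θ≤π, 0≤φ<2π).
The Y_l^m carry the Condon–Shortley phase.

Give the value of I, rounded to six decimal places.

0.219610

Rules hold: Σm=0, L=10 even, 3≤3≤7.
N = 11·5·7 = 385
Δ = 4!·6!·0!/11! = 1/2310
Racah Σ t=2..2: t=2:+1/144 = 1/144
⇒ 3j(5 2 3; 0 0 0)² = 10/231, sgn -1
Racah Σ t=3..3: t=3:−1/4320 = -1/4320
⇒ 3j(5 2 3; -4 1 3)² = 2/55, sgn -1
4πI² = N·(3j₀)²·(3jₘ)² = 20/33
I = +1·√(0.606061/4π) = 0.21961050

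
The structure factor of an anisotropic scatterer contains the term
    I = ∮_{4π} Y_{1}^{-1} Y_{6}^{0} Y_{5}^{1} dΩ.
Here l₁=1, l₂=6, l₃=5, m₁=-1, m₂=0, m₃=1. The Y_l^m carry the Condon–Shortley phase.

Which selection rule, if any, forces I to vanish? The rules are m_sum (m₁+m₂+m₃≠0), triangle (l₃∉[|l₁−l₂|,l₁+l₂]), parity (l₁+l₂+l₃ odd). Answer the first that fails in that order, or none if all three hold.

Σmᵢ = 0  ✓
l₃∈[|l₁−l₂|,l₁+l₂]=[5,7], have l₃=5  ✓
Σlᵢ = 12 ⇒ even  ✓

none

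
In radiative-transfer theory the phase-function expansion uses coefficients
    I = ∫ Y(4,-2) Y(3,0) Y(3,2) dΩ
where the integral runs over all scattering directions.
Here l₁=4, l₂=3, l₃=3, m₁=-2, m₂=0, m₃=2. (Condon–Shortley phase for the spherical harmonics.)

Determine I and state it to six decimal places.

-0.044418

Checks pass: Σm=0; 10 even; l₃=3∈[1,7].
(2·4+1)(2·3+1)(2·3+1) = 441
Δ: 4! 4! 2! / 11! → 1/34650
sum: t=1:−1/72 t=2:+1/16 t=3:−1/72 = 5/144
3j²(4 3 3; 0 0 0) = Δ·Π!·Σ² = 2/77  (sign -1)
sum: t=2:+1/96 t=3:−1/72 = -1/288
3j²(4 3 3; -2 0 2) = Δ·Π!·Σ² = 1/462  (sign +1)
combine: 4πI² = 441·2/77·1/462 = 3/121
take √, sign -1: I = -0.04441841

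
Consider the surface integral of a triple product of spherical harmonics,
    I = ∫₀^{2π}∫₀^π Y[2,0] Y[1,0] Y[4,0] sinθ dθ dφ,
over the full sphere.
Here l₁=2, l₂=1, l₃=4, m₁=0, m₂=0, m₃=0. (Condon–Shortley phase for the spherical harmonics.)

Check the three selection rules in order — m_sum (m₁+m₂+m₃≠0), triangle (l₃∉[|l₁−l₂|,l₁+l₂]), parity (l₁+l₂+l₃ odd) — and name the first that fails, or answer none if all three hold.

triangle

Σmᵢ = 0  ✓
l₃∈[|l₁−l₂|,l₁+l₂]=[1,3], have l₃=4  ✗
Σlᵢ = 7 ⇒ odd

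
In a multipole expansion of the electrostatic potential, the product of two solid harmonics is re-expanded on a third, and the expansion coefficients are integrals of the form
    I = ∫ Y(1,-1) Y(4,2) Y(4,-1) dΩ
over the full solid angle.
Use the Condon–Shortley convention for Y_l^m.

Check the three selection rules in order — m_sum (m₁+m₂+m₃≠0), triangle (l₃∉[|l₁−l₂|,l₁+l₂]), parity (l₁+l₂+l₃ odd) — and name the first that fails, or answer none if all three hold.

parity

m₁+m₂+m₃ = -1 + 2 − 1 = 0  ✓
triangle: |1−4|=3 ≤ l₃=4 ≤ 1+4=5  ✓
parity: l₁+l₂+l₃ = 9 is odd  ✗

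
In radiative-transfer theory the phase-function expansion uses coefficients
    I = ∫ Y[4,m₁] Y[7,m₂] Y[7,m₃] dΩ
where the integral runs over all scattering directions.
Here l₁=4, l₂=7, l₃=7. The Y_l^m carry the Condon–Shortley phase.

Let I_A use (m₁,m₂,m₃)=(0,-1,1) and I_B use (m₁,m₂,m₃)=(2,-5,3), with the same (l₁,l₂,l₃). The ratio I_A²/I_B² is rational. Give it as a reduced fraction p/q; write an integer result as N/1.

l's match ⇒ only the (l;m) 3-j factors differ between A and B.
A: triangle coeff Δ(4,7,7) = 1/58198140; Σ_t [0,4]: t=0:+1/9953280 t=1:−1/518400 t=2:+1/276480 t=3:−1/1088640 t=4:+1/46448640 = 23/25804800; (3j)²=42849/6466460 [(4 7 7; 0 -1 1)], sign=+1
B: triangle coeff Δ(4,7,7) = 1/58198140; Σ_t [0,2]: t=0:+1/7741440 t=1:−1/13063680 t=2:+1/348364800 = 29/522547200; (3j)²=1682/264537 [(4 7 7; 2 -5 3)], sign=+1
I_A²/I_B² = (42849/6466460)/(1682/264537) = 385641/370040

385641/370040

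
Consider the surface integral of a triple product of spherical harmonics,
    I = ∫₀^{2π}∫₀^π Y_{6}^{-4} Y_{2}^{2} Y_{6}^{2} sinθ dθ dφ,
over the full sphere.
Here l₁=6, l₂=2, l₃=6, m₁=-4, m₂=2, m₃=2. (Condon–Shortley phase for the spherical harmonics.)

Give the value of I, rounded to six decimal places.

-0.153870

Rules hold: Σm=0, L=14 even, 4≤6≤8.
N = 13·5·13 = 845
Δ = 2!·10!·2!/15! = 1/90090
Racah Σ t=0..2: t=0:+1/69120 t=1:−1/14400 t=2:+1/69120 = -7/172800
⇒ 3j(6 2 6; 0 0 0)² = 14/715, sgn -1
Racah Σ t=2..2: t=2:+1/322560 = 1/322560
⇒ 3j(6 2 6; -4 2 2)² = 18/1001, sgn +1
4πI² = N·(3j₀)²·(3jₘ)² = 36/121
I = -1·√(0.297521/4π) = -0.15386989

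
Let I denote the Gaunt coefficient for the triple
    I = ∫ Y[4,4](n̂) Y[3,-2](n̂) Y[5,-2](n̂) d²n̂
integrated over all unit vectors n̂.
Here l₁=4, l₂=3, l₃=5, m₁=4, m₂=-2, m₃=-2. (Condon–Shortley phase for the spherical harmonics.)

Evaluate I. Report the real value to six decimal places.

m-sum 0 ✓  L=12 even ✓  1≤5≤7 ✓
Π(2lᵢ+1) = 9×7×11 = 693
triangle coeff Δ(4,3,5) = 1/180180
Σ_t [0,2]: t=0:+1/576 t=1:−1/144 t=2:+1/576 = -1/288
(3j)²=20/1001 [(4 3 5; 0 0 0)], sign=+1
Σ_t [0,0]: t=0:+1/8640 = 1/8640
(3j)²=14/1287 [(4 3 5; 4 -2 -2)], sign=-1
⇒ 4πI² = 280/1859
I = (-1)√(280/1859/(4π)) = -0.10947990

-0.109480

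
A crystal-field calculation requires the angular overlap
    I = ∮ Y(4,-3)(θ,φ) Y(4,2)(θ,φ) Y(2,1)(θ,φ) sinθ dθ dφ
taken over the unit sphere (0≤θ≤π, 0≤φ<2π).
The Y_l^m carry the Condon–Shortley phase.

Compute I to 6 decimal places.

m-sum 0 ✓  L=10 even ✓  0≤2≤8 ✓
Π(2lᵢ+1) = 9×9×5 = 405
triangle coeff Δ(4,4,2) = 1/13860
Σ_t [2,4]: t=2:+1/192 t=3:−1/36 t=4:+1/192 = -5/288
(3j)²=20/693 [(4 4 2; 0 0 0)], sign=-1
Σ_t [5,6]: t=5:−1/240 t=6:+1/1440 = -1/288
(3j)²=5/132 [(4 4 2; -3 2 1)], sign=+1
⇒ 4πI² = 375/847
I = (-1)√(375/847/(4π)) = -0.18770204

-0.187702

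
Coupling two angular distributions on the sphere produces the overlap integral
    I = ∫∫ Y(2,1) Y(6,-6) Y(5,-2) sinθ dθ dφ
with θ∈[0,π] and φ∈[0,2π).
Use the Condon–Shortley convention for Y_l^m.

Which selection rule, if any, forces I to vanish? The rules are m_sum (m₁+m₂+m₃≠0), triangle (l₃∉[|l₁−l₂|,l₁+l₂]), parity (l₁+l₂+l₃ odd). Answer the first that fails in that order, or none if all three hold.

m₁+m₂+m₃ = 1 − 6 − 2 = -7  ✗
triangle: |2−6|=4 ≤ l₃=5 ≤ 2+6=8
parity: l₁+l₂+l₃ = 13 is odd

m_sum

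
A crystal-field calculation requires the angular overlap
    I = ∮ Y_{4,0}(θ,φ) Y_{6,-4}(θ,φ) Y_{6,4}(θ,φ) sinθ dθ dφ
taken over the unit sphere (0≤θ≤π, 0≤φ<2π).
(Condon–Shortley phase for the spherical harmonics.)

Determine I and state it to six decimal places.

Rules hold: Σm=0, L=16 even, 2≤6≤10.
N = 9·13·13 = 1521
Δ = 4!·4!·8!/17! = 1/15315300
Racah Σ t=0..4: t=0:+1/829440 t=1:−1/25920 t=2:+1/9216 t=3:−1/25920 t=4:+1/829440 = 7/207360
⇒ 3j(4 6 6; 0 0 0)² = 28/2431, sgn +1
Racah Σ t=0..2: t=0:+1/829440 t=1:−1/181440 t=2:+1/645120 = -1/362880
⇒ 3j(4 6 6; 0 -4 4)² = 256/17017, sgn -1
4πI² = N·(3j₀)²·(3jₘ)² = 9216/34969
I = -1·√(0.263548/4π) = -0.14481872

-0.144819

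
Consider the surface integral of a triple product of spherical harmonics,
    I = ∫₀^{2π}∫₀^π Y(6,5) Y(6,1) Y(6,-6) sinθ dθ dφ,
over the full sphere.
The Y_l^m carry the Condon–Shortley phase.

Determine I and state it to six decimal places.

m-sum 0 ✓  L=18 even ✓  0≤6≤12 ✓
Π(2lᵢ+1) = 13×13×13 = 2197
triangle coeff Δ(6,6,6) = 1/325909584
Σ_t [0,6]: t=0:+1/373248000 t=1:−1/1728000 t=2:+1/110592 t=3:−1/46656 t=4:+1/110592 t=5:−1/1728000 t=6:+1/373248000 = -7/1555200
(3j)²=400/46189 [(6 6 6; 0 0 0)], sign=-1
Σ_t [1,1]: t=1:−1/62208000 = -1/62208000
(3j)²=77/8398 [(6 6 6; 5 1 -6)], sign=-1
⇒ 4πI² = 18200/104329
I = (+1)√(18200/104329/(4π)) = 0.11782250

0.117823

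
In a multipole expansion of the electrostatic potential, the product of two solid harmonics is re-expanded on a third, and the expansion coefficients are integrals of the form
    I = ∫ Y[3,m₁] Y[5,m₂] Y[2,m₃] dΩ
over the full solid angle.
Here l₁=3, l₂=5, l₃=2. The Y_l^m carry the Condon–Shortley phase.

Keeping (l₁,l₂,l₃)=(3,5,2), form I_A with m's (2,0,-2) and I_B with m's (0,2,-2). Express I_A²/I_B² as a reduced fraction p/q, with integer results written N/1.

1/7

l's match ⇒ only the (l;m) 3-j factors differ between A and B.
A: triangle coeff Δ(3,5,2) = 1/2310; Σ_t [1,1]: t=1:−1/2880 = -1/2880; (3j)²=1/462 [(3 5 2; 2 0 -2)], sign=-1
B: triangle coeff Δ(3,5,2) = 1/2310; Σ_t [3,3]: t=3:−1/864 = -1/864; (3j)²=1/66 [(3 5 2; 0 2 -2)], sign=-1
I_A²/I_B² = (1/462)/(1/66) = 1/7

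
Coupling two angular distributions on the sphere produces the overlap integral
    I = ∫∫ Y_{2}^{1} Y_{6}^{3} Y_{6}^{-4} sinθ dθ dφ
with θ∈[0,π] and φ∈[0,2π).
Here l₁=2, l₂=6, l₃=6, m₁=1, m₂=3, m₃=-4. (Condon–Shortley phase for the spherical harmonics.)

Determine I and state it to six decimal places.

0.179515

m-sum 0 ✓  L=14 even ✓  4≤6≤8 ✓
Π(2lᵢ+1) = 5×13×13 = 845
triangle coeff Δ(2,6,6) = 1/90090
Σ_t [0,2]: t=0:+1/69120 t=1:−1/14400 t=2:+1/69120 = -7/172800
(3j)²=14/715 [(2 6 6; 0 0 0)], sign=-1
Σ_t [0,1]: t=0:+1/725760 t=1:−1/161280 = -1/207360
(3j)²=7/286 [(2 6 6; 1 3 -4)], sign=-1
⇒ 4πI² = 49/121
I = (+1)√(49/121/(4π)) = 0.17951487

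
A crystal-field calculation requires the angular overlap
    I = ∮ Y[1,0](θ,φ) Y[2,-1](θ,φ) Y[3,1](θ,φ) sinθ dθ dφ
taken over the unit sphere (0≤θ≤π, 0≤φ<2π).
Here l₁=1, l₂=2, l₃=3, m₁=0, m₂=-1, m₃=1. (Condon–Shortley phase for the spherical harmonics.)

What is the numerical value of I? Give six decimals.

-0.233597

Checks pass: Σm=0; 6 even; l₃=3∈[1,3].
(2·1+1)(2·2+1)(2·3+1) = 105
Δ: 0! 2! 4! / 7! → 1/105
sum: t=0:+1/4 = 1/4
3j²(1 2 3; 0 0 0) = Δ·Π!·Σ² = 3/35  (sign -1)
sum: t=0:+1/6 = 1/6
3j²(1 2 3; 0 -1 1) = Δ·Π!·Σ² = 8/105  (sign +1)
combine: 4πI² = 105·3/35·8/105 = 24/35
take √, sign -1: I = -0.23359668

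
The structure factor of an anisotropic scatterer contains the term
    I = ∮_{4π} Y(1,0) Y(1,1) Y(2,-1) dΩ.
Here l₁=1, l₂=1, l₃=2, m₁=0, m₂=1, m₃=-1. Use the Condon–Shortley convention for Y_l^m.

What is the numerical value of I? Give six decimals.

-0.218510

m-sum 0 ✓  L=4 even ✓  0≤2≤2 ✓
Π(2lᵢ+1) = 3×3×5 = 45
triangle coeff Δ(1,1,2) = 1/30
Σ_t [0,0]: t=0:+1/1 = 1/1
(3j)²=2/15 [(1 1 2; 0 0 0)], sign=+1
Σ_t [0,0]: t=0:+1/2 = 1/2
(3j)²=1/10 [(1 1 2; 0 1 -1)], sign=-1
⇒ 4πI² = 3/5
I = (-1)√(3/5/(4π)) = -0.21850969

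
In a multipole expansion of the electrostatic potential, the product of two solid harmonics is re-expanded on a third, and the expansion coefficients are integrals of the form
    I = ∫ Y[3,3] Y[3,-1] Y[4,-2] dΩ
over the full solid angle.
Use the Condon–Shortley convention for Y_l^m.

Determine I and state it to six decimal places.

-0.188451

Rules hold: Σm=0, L=10 even, 0≤4≤6.
N = 7·7·9 = 441
Δ = 2!·4!·4!/11! = 1/34650
Racah Σ t=0..2: t=0:+1/72 t=1:−1/16 t=2:+1/72 = -5/144
⇒ 3j(3 3 4; 0 0 0)² = 2/77, sgn -1
Racah Σ t=0..0: t=0:+1/192 = 1/192
⇒ 3j(3 3 4; 3 -1 -2)² = 3/77, sgn +1
4πI² = N·(3j₀)²·(3jₘ)² = 54/121
I = -1·√(0.446281/4π) = -0.18845135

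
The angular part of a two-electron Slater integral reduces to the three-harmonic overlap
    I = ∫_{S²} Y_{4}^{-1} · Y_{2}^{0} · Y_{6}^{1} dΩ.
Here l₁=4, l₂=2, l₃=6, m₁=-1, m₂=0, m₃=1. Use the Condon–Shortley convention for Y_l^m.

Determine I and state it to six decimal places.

-0.230476

Rules hold: Σm=0, L=12 even, 2≤6≤6.
N = 9·5·13 = 585
Δ = 0!·8!·4!/13! = 1/6435
Racah Σ t=0..0: t=0:+1/2304 = 1/2304
⇒ 3j(4 2 6; 0 0 0)² = 5/143, sgn +1
Racah Σ t=0..0: t=0:+1/2880 = 1/2880
⇒ 3j(4 2 6; -1 0 1)² = 14/429, sgn -1
4πI² = N·(3j₀)²·(3jₘ)² = 1050/1573
I = -1·√(0.667514/4π) = -0.23047581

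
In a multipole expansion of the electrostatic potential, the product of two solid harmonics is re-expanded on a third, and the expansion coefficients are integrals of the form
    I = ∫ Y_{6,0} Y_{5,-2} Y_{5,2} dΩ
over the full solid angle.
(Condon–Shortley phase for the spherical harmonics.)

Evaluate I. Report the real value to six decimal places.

m-sum 0 ✓  L=16 even ✓  1≤5≤11 ✓
Π(2lᵢ+1) = 13×11×11 = 1573
triangle coeff Δ(6,5,5) = 1/28588560
Σ_t [1,5]: t=1:−1/345600 t=2:+1/13824 t=3:−1/5184 t=4:+1/13824 t=5:−1/345600 = -7/129600
(3j)²=80/7293 [(6 5 5; 0 0 0)], sign=+1
Σ_t [0,3]: t=0:+1/3110400 t=1:−1/57600 t=2:+1/13824 t=3:−1/31104 = 1/43200
(3j)²=108/12155 [(6 5 5; 0 -2 2)], sign=-1
⇒ 4πI² = 576/3757
I = (-1)√(576/3757/(4π)) = -0.11045508

-0.110455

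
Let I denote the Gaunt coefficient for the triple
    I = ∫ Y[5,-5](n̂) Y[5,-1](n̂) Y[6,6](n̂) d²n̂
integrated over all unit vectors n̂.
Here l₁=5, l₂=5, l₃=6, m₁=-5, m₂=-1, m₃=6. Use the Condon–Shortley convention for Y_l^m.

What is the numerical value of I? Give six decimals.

m-sum 0 ✓  L=16 even ✓  0≤6≤10 ✓
Π(2lᵢ+1) = 11×11×13 = 1573
triangle coeff Δ(5,5,6) = 1/28588560
Σ_t [0,4]: t=0:+1/345600 t=1:−1/13824 t=2:+1/5184 t=3:−1/13824 t=4:+1/345600 = 7/129600
(3j)²=80/7293 [(5 5 6; 0 0 0)], sign=+1
Σ_t [4,4]: t=4:+1/12441600 = 1/12441600
(3j)²=3/442 [(5 5 6; -5 -1 6)], sign=+1
⇒ 4πI² = 440/3757
I = (+1)√(440/3757/(4π)) = 0.09653856

0.096539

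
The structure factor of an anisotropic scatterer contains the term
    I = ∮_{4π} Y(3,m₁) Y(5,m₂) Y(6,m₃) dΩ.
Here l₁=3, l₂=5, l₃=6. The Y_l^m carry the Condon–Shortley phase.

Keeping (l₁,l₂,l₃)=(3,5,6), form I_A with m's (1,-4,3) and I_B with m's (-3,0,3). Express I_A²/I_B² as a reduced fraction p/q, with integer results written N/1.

6/7

l's match ⇒ only the (l;m) 3-j factors differ between A and B.
A: triangle coeff Δ(3,5,6) = 1/675675; Σ_t [0,1]: t=0:+1/40320 t=1:−1/241920 = 1/48384; (3j)²=24/1001 [(3 5 6; 1 -4 3)], sign=-1
B: triangle coeff Δ(3,5,6) = 1/675675; Σ_t [2,2]: t=2:+1/34560 = 1/34560; (3j)²=4/143 [(3 5 6; -3 0 3)], sign=-1
I_A²/I_B² = (24/1001)/(4/143) = 6/7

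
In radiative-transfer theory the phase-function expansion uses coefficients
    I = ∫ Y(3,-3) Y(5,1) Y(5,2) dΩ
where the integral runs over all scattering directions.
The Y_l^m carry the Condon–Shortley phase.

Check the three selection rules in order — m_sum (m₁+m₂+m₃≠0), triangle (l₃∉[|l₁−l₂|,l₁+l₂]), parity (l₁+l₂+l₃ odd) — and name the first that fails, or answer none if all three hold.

m₁+m₂+m₃ = -3 + 1 + 2 = 0  ✓
triangle: |3−5|=2 ≤ l₃=5 ≤ 3+5=8  ✓
parity: l₁+l₂+l₃ = 13 is odd  ✗

parity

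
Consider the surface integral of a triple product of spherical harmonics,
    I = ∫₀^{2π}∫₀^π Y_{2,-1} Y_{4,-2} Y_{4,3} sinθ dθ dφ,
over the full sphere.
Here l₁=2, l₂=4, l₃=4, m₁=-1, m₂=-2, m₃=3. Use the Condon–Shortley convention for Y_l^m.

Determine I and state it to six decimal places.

-0.187702

Checks pass: Σm=0; 10 even; l₃=4∈[2,6].
(2·2+1)(2·4+1)(2·4+1) = 405
Δ: 2! 2! 6! / 11! → 1/13860
sum: t=0:+1/192 t=1:−1/36 t=2:+1/192 = -5/288
3j²(2 4 4; 0 0 0) = Δ·Π!·Σ² = 20/693  (sign -1)
sum: t=1:−1/240 t=2:+1/1440 = -1/288
3j²(2 4 4; -1 -2 3) = Δ·Π!·Σ² = 5/132  (sign +1)
combine: 4πI² = 405·20/693·5/132 = 375/847
take √, sign -1: I = -0.18770204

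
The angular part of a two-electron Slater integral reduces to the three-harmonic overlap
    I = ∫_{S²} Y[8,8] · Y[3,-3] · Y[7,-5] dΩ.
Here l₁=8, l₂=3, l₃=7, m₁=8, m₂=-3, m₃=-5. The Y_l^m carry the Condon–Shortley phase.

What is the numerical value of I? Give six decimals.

m-sum 0 ✓  L=18 even ✓  5≤7≤11 ✓
Π(2lᵢ+1) = 17×7×15 = 1785
triangle coeff Δ(8,3,7) = 1/5290740
Σ_t [1,3]: t=1:−1/7257600 t=2:+1/2073600 t=3:−1/7257600 = 1/4838400
(3j)²=252/20995 [(8 3 7; 0 0 0)], sign=-1
Σ_t [0,0]: t=0:+1/22992076800 = 1/22992076800
(3j)²=5/969 [(8 3 7; 8 -3 -5)], sign=+1
⇒ 4πI² = 8820/79781
I = (-1)√(8820/79781/(4π)) = -0.09379499

-0.093795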